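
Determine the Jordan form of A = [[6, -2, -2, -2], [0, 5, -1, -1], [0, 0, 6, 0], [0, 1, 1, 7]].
The characteristic polynomial is det(xI - A) = (x - 6)^4, so the eigenvalues are 6 (algebraic multiplicity 4).

For λ = 6: rank(A - 6I) = 1, rank((A - 6I)^2) = 0. The eigenspace has dimension 4 - 1 = 3, so there are 3 Jordan blocks; the rank sequence gives block sizes [2, 1, 1].

Assembling the blocks gives the Jordan form J above.

J = [[6, 1, 0, 0], [0, 6, 0, 0], [0, 0, 6, 0], [0, 0, 0, 6]]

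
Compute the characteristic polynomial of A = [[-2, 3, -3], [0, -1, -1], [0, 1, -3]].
xI - A = [[x + 2, -3, 3], [0, x + 1, 1], [0, -1, x + 3]].

Expanding det(xI - A) along the first row:
det(xI - A) = + (x + 2)·det([[x + 1, 1], [-1, x + 3]]) - (-3)·det([[0, 1], [0, x + 3]]) + (3)·det([[0, x + 1], [0, -1]]).

Evaluating gives χ_A(x) = x^3 + 6x^2 + 12x + 8 = (x + 2)^3.

χ_A(x) = (x + 2)^3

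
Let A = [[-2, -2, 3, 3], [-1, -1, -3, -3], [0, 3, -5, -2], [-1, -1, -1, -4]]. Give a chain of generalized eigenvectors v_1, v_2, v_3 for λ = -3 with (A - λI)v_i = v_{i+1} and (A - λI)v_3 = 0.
We seek v_1 ∈ ker((A + 3I)^3) \ ker((A + 3I)^2), then set v_{i+1} = (A + 3I) v_i.

One such chain is v_1 = [[3, -1, 1, -3]]^T, v_2 = [[-1, 1, 1, 0]]^T, v_3 = [[0, 0, 1, -1]]^T. Check: (A + 3I) v_3 = [[0, 0, 0, 0]]^T = 0.

v_1 = [[3, -1, 1, -3]]^T, v_2 = [[-1, 1, 1, 0]]^T, v_3 = [[0, 0, 1, -1]]^T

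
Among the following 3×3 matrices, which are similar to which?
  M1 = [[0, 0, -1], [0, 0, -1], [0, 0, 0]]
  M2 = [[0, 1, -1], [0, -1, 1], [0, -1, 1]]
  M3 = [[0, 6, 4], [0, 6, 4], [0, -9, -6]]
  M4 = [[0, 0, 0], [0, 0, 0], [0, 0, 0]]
2 classes: {M1, M2, M3}, {M4}

Characteristic polynomials: χ_{M1} = x^3, χ_{M2} = x^3, χ_{M3} = x^3, χ_{M4} = x^3.

{M1, M2, M3}: invariant factors x, x^2.

{M4}: invariant factors x, x, x.

Matrices are similar if and only if their invariant-factor lists agree; the partition into similarity classes is {M1, M2, M3}, {M4}.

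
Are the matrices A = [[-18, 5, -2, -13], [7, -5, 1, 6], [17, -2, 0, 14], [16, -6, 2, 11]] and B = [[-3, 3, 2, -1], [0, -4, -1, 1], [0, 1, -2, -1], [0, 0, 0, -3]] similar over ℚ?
Yes.

Two matrices over a field are similar if and only if they have the same invariant factors.

Both A and B have characteristic polynomial (x + 3)^4 and minimal polynomial (x + 3)^3. Computing further, both have invariant factors x + 3, (x + 3)^3. Hence A and B are similar.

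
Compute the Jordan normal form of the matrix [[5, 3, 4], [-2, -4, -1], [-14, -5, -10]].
The characteristic polynomial is det(xI - A) = (x + 3)^3, so the eigenvalues are -3 (algebraic multiplicity 3).

For λ = -3: rank(A + 3I) = 2, rank((A + 3I)^2) = 1, rank((A + 3I)^3) = 0. The eigenspace has dimension 3 - 2 = 1, so there is 1 Jordan block; the rank sequence gives block sizes [3].

Assembling the blocks gives the Jordan form J above.

J = [[-3, 1, 0], [0, -3, 1], [0, 0, -3]]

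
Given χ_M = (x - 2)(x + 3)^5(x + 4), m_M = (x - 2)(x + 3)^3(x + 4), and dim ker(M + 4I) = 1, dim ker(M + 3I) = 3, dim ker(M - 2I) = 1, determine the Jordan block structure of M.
λ = -4: algebraic multiplicity 1 (exponent in χ_M), largest block size 1 (exponent in m_M), 1 block (geometric multiplicity). This forces block sizes [1].
λ = -3: algebraic multiplicity 5 (exponent in χ_M), largest block size 3 (exponent in m_M), 3 blocks (geometric multiplicity). These force block sizes [3, 1, 1].
λ = 2: algebraic multiplicity 1 (exponent in χ_M), largest block size 1 (exponent in m_M), 1 block (geometric multiplicity). This forces block sizes [1].

Jordan blocks: (-4, 1), (-3, 3), (-3, 1), (-3, 1), (2, 1)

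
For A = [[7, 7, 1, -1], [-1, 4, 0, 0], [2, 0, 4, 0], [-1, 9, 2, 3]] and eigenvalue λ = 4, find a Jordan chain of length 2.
v_1 = [[-1, 1, -1, 3]]^T, v_2 = [[0, 1, -2, 5]]^T

We seek v_1 ∈ ker((A - 4I)^2) \ ker(A - 4I), then set v_{i+1} = (A - 4I) v_i.

One such chain is v_1 = [[-1, 1, -1, 3]]^T, v_2 = [[0, 1, -2, 5]]^T. Check: (A - 4I) v_2 = [[0, 0, 0, 0]]^T = 0.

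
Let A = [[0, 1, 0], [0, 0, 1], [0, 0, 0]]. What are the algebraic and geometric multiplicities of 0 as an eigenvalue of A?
The characteristic polynomial is x^3, so the factor x appears with exponent 3: the algebraic multiplicity is 3.

rank(A) = 2, so the eigenspace has dimension 3 - 2 = 1: the geometric multiplicity is 1.

Since 1 < 3, A is not diagonalizable.

algebraic multiplicity 3, geometric multiplicity 1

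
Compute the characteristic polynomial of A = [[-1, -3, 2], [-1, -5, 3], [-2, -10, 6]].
xI - A = [[x + 1, 3, -2], [1, x + 5, -3], [2, 10, x - 6]].

Expanding det(xI - A) along the first row:
det(xI - A) = + (x + 1)·det([[x + 5, -3], [10, x - 6]]) - (3)·det([[1, -3], [2, x - 6]]) + (-2)·det([[1, x + 5], [2, 10]]).

Evaluating gives χ_A(x) = x^3.

χ_A(x) = x^3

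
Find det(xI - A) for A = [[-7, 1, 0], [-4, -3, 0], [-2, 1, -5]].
xI - A = [[x + 7, -1, 0], [4, x + 3, 0], [2, -1, x + 5]].

Expanding det(xI - A) along the first row:
det(xI - A) = + (x + 7)·det([[x + 3, 0], [-1, x + 5]]) - (-1)·det([[4, 0], [2, x + 5]]) + (0)·det([[4, x + 3], [2, -1]]).

Evaluating gives χ_A(x) = x^3 + 15x^2 + 75x + 125 = (x + 5)^3.

χ_A(x) = (x + 5)^3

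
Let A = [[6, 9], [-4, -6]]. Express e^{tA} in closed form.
e^{tA} = [[6*t + 1, 9*t], [-4*t, 1 - 6*t]]

A has Jordan form J = [[0, 1], [0, 0]] with A = PJP^{-1}, so e^{tA} = P e^{tJ} P^{-1}.

For a Jordan block J_k(λ), e^{tJ_k(λ)} = e^{λt} · (I + tN + t^2 N^2/2! + ... + t^{k-1} N^{k-1}/(k-1)!) where N is the nilpotent superdiagonal part.

Assembling the blocks and conjugating back gives the entries of e^{tA} as shown above.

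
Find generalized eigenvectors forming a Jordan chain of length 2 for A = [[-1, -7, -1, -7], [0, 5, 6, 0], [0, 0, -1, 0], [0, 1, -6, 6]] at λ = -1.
We seek v_1 ∈ ker((A + I)^2) \ ker(A + I), then set v_{i+1} = (A + I) v_i.

One such chain is v_1 = [[-3, 1, -1, -1]]^T, v_2 = [[1, 0, 0, 0]]^T. Check: (A + I) v_2 = [[0, 0, 0, 0]]^T = 0.

v_1 = [[-3, 1, -1, -1]]^T, v_2 = [[1, 0, 0, 0]]^T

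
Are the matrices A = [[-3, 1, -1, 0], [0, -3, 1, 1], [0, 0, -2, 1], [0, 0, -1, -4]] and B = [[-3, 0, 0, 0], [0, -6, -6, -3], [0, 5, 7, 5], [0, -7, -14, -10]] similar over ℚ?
Both have characteristic polynomial (x + 3)^4 and minimal polynomial (x + 3)^2. But rank(A + 3I) = 2 for A while rank(B + 3I) = 1 for B, so the number of Jordan blocks at λ = -3 differs. A and B are not similar.

No.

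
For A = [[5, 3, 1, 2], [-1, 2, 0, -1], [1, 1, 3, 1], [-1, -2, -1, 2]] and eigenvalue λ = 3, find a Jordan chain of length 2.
v_1 = [[-2, 1, 0, 0]]^T, v_2 = [[-1, 1, -1, 0]]^T

We seek v_1 ∈ ker((A - 3I)^2) \ ker(A - 3I), then set v_{i+1} = (A - 3I) v_i.

One such chain is v_1 = [[-2, 1, 0, 0]]^T, v_2 = [[-1, 1, -1, 0]]^T. Check: (A - 3I) v_2 = [[0, 0, 0, 0]]^T = 0.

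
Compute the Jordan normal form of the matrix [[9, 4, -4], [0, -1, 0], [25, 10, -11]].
The characteristic polynomial is det(xI - A) = (x + 1)^3, so the eigenvalues are -1 (algebraic multiplicity 3).

For λ = -1: rank(A + I) = 1, rank((A + I)^2) = 0. The eigenspace has dimension 3 - 1 = 2, so there are 2 Jordan blocks; the rank sequence gives block sizes [2, 1].

Assembling the blocks gives the Jordan form J above.

J = [[-1, 1, 0], [0, -1, 0], [0, 0, -1]]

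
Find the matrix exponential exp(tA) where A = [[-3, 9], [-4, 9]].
A has Jordan form J = [[3, 1], [0, 3]] with A = PJP^{-1}, so e^{tA} = P e^{tJ} P^{-1}.

For a Jordan block J_k(λ), e^{tJ_k(λ)} = e^{λt} · (I + tN + t^2 N^2/2! + ... + t^{k-1} N^{k-1}/(k-1)!) where N is the nilpotent superdiagonal part.

Assembling the blocks and conjugating back gives the entries of e^{tA} as shown above.

e^{tA} = [[(1 - 6*t)*e^{3*t}, 9*t*e^{3*t}], [-4*t*e^{3*t}, (6*t + 1)*e^{3*t}]]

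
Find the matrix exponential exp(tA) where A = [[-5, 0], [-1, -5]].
e^{tA} = [[e^{-5*t}, 0], [-t*e^{-5*t}, e^{-5*t}]]

A has Jordan form J = [[-5, 1], [0, -5]] with A = PJP^{-1}, so e^{tA} = P e^{tJ} P^{-1}.

For a Jordan block J_k(λ), e^{tJ_k(λ)} = e^{λt} · (I + tN + t^2 N^2/2! + ... + t^{k-1} N^{k-1}/(k-1)!) where N is the nilpotent superdiagonal part.

Assembling the blocks and conjugating back gives the entries of e^{tA} as shown above.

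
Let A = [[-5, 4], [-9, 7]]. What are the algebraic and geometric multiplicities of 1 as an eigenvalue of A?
algebraic multiplicity 2, geometric multiplicity 1

The characteristic polynomial is (x - 1)^2, so the factor x - 1 appears with exponent 2: the algebraic multiplicity is 2.

rank(A - I) = 1, so the eigenspace has dimension 2 - 1 = 1: the geometric multiplicity is 1.

Since 1 < 2, A is not diagonalizable.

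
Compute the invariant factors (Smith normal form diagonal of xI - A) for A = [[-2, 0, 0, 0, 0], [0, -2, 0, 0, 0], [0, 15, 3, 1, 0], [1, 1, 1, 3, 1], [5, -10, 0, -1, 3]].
x + 2, (x - 3)^3(x + 2)

The Jordan structure of A has elementary divisors (x + 2), (x + 2), (x - 3)^3. Arranging the block sizes at each eigenvalue in decreasing order and taking row products gives the invariant factors.

Invariant factors (smallest first, each dividing the next): x + 2, (x - 3)^3(x + 2).

Check: the last factor (x - 3)^3(x + 2) is the minimal polynomial, and the product (x - 3)^3(x + 2)^2 is the characteristic polynomial.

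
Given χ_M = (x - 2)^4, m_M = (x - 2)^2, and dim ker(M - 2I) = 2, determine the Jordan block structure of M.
λ = 2: algebraic multiplicity 4 (exponent in χ_M), largest block size 2 (exponent in m_M), 2 blocks (geometric multiplicity). These force block sizes [2, 2].

Jordan blocks: (2, 2), (2, 2)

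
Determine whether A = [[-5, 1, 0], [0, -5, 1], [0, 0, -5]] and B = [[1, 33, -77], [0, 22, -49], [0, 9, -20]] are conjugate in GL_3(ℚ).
trace(A) = -15 but trace(B) = 3. The trace is a similarity invariant, so A and B are not similar.

No.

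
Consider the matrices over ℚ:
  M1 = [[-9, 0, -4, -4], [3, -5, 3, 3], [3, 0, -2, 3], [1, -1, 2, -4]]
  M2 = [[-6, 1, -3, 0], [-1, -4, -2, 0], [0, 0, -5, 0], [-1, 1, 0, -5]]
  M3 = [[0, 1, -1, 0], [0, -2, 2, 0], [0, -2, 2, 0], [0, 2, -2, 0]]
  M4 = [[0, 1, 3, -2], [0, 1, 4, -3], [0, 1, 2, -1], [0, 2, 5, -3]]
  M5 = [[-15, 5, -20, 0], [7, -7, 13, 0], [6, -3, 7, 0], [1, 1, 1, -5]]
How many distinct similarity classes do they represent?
Characteristic polynomials: χ_{M1} = (x + 5)^4, χ_{M2} = (x + 5)^4, χ_{M3} = x^4, χ_{M4} = x^4, χ_{M5} = (x + 5)^4.

{M1, M2, M5}: invariant factors x + 5, (x + 5)^3.

{M3}: invariant factors x, x, x^2.

{M4}: invariant factors x, x^3.

Matrices are similar if and only if their invariant-factor lists agree; the partition into similarity classes is {M1, M2, M5}, {M3}, {M4}.

3 classes: {M1, M2, M5}, {M3}, {M4}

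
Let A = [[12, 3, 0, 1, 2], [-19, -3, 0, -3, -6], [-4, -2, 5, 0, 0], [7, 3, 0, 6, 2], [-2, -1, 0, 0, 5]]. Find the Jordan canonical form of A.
J = [[5, 1, 0, 0, 0], [0, 5, 1, 0, 0], [0, 0, 5, 0, 0], [0, 0, 0, 5, 0], [0, 0, 0, 0, 5]]

The characteristic polynomial is det(xI - A) = (x - 5)^5, so the eigenvalues are 5 (algebraic multiplicity 5).

For λ = 5: rank(A - 5I) = 2, rank((A - 5I)^2) = 1, rank((A - 5I)^3) = 0. The eigenspace has dimension 5 - 2 = 3, so there are 3 Jordan blocks; the rank sequence gives block sizes [3, 1, 1].

Assembling the blocks gives the Jordan form J above.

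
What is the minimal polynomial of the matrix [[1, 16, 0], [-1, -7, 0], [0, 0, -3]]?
The characteristic polynomial factors as (x + 3)^3. The minimal polynomial is ∏(x - λ)^{k_λ} where k_λ is the size of the largest Jordan block at λ.

For λ = -3: rank(A + 3I) = 1, and the largest Jordan block has size 2 (the smallest k with rank((A + 3I)^k) = rank((A + 3I)^(k+1))).

So m_A(x) = (x + 3)^2.

m_A(x) = (x + 3)^2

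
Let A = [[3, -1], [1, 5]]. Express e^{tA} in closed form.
A has Jordan form J = [[4, 1], [0, 4]] with A = PJP^{-1}, so e^{tA} = P e^{tJ} P^{-1}.

For a Jordan block J_k(λ), e^{tJ_k(λ)} = e^{λt} · (I + tN + t^2 N^2/2! + ... + t^{k-1} N^{k-1}/(k-1)!) where N is the nilpotent superdiagonal part.

Assembling the blocks and conjugating back gives the entries of e^{tA} as shown above.

e^{tA} = [[(1 - t)*e^{4*t}, -t*e^{4*t}], [t*e^{4*t}, (t + 1)*e^{4*t}]]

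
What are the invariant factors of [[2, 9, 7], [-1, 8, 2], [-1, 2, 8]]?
(x - 6)^3

The Jordan structure of A has elementary divisors (x - 6)^3. Arranging the block sizes at each eigenvalue in decreasing order and taking row products gives the invariant factors.

Invariant factors (smallest first, each dividing the next): (x - 6)^3.

Check: the last factor (x - 6)^3 is the minimal polynomial, and the product (x - 6)^3 is the characteristic polynomial.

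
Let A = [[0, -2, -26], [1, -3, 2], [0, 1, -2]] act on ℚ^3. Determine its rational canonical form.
The invariant factors of A (the non-unit diagonal entries of the Smith normal form of xI - A over ℚ[x]) are (x + 5)(x^2 + 6), each dividing the next. The characteristic polynomial is their product, (x + 5)(x^2 + 6).

The rational canonical form is the block-diagonal matrix of companion matrices C(f_i):
R = [[0, 0, -30], [1, 0, -6], [0, 1, -5]].

Note the characteristic polynomial does not split into linear factors over ℚ, so A has no Jordan form over ℚ; the rational canonical form exists over any field.

R = [[0, 0, -30], [1, 0, -6], [0, 1, -5]]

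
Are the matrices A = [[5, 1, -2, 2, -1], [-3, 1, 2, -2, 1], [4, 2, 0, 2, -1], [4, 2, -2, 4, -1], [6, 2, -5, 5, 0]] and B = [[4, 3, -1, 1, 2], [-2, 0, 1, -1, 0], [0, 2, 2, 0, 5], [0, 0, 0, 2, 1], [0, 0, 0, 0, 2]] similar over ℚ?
Two matrices over a field are similar if and only if they have the same invariant factors.

Both A and B have characteristic polynomial (x - 2)^5 and minimal polynomial (x - 2)^3. Computing further, both have invariant factors (x - 2)^2, (x - 2)^3. Hence A and B are similar.

Yes.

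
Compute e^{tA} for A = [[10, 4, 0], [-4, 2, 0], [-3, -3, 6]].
e^{tA} = [[(4*t + 1)*e^{6*t}, 4*t*e^{6*t}, 0], [-4*t*e^{6*t}, (1 - 4*t)*e^{6*t}, 0], [-3*t*e^{6*t}, -3*t*e^{6*t}, e^{6*t}]]

A has Jordan form J = [[6, 1, 0], [0, 6, 0], [0, 0, 6]] with A = PJP^{-1}, so e^{tA} = P e^{tJ} P^{-1}.

For a Jordan block J_k(λ), e^{tJ_k(λ)} = e^{λt} · (I + tN + t^2 N^2/2! + ... + t^{k-1} N^{k-1}/(k-1)!) where N is the nilpotent superdiagonal part.

Assembling the blocks and conjugating back gives the entries of e^{tA} as shown above.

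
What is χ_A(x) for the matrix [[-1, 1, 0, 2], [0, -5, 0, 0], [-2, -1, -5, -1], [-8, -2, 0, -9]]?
χ_A(x) = (x + 5)^4

xI - A = [[x + 1, -1, 0, -2], [0, x + 5, 0, 0], [2, 1, x + 5, 1], [8, 2, 0, x + 9]].

Expanding det(xI - A) along the first row:
det(xI - A) = + (x + 1)·det([[x + 5, 0, 0], [1, x + 5, 1], [2, 0, x + 9]]) - (-1)·det([[0, 0, 0], [2, x + 5, 1], [8, 0, x + 9]]) + (0)·det([[0, x + 5, 0], [2, 1, 1], [8, 2, x + 9]]) - (-2)·det([[0, x + 5, 0], [2, 1, x + 5], [8, 2, 0]]).

Evaluating gives χ_A(x) = x^4 + 20x^3 + 150x^2 + 500x + 625 = (x + 5)^4.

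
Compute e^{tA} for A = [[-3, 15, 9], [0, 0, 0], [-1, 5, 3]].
A has Jordan form J = [[0, 1, 0], [0, 0, 0], [0, 0, 0]] with A = PJP^{-1}, so e^{tA} = P e^{tJ} P^{-1}.

For a Jordan block J_k(λ), e^{tJ_k(λ)} = e^{λt} · (I + tN + t^2 N^2/2! + ... + t^{k-1} N^{k-1}/(k-1)!) where N is the nilpotent superdiagonal part.

Assembling the blocks and conjugating back gives the entries of e^{tA} as shown above.

e^{tA} = [[1 - 3*t, 15*t, 9*t], [0, 1, 0], [-t, 5*t, 3*t + 1]]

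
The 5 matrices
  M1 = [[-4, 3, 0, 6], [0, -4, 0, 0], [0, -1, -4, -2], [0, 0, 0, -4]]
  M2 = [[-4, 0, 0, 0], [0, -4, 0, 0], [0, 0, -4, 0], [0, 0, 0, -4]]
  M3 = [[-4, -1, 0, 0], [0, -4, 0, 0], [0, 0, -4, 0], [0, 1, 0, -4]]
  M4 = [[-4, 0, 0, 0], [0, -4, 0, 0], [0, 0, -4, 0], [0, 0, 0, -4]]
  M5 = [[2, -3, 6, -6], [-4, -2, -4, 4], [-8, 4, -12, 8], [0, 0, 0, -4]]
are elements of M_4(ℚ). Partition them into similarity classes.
2 classes: {M1, M3, M5}, {M2, M4}

Characteristic polynomials: χ_{M1} = (x + 4)^4, χ_{M2} = (x + 4)^4, χ_{M3} = (x + 4)^4, χ_{M4} = (x + 4)^4, χ_{M5} = (x + 4)^4.

{M1, M3, M5}: invariant factors x + 4, x + 4, (x + 4)^2.

{M2, M4}: invariant factors x + 4, x + 4, x + 4, x + 4.

Matrices are similar if and only if their invariant-factor lists agree; the partition into similarity classes is {M1, M3, M5}, {M2, M4}.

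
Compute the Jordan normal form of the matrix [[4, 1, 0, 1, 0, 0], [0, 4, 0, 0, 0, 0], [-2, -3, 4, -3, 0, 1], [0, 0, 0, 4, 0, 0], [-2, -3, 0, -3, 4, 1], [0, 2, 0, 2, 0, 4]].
The characteristic polynomial is det(xI - A) = (x - 4)^6, so the eigenvalues are 4 (algebraic multiplicity 6).

For λ = 4: rank(A - 4I) = 2, rank((A - 4I)^2) = 0. The eigenspace has dimension 6 - 2 = 4, so there are 4 Jordan blocks; the rank sequence gives block sizes [2, 2, 1, 1].

Assembling the blocks gives the Jordan form J above.

J = [[4, 1, 0, 0, 0, 0], [0, 4, 0, 0, 0, 0], [0, 0, 4, 1, 0, 0], [0, 0, 0, 4, 0, 0], [0, 0, 0, 0, 4, 0], [0, 0, 0, 0, 0, 4]]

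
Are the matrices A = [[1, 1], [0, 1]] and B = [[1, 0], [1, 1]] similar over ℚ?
Yes.

Two matrices over a field are similar if and only if they have the same invariant factors.

Both A and B have characteristic polynomial (x - 1)^2 and minimal polynomial (x - 1)^2. Computing further, both have invariant factors (x - 1)^2. Hence A and B are similar.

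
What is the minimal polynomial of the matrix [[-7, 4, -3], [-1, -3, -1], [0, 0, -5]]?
m_A(x) = (x + 5)^3

The characteristic polynomial factors as (x + 5)^3. The minimal polynomial is ∏(x - λ)^{k_λ} where k_λ is the size of the largest Jordan block at λ.

For λ = -5: rank(A + 5I) = 2, and the largest Jordan block has size 3 (the smallest k with rank((A + 5I)^k) = rank((A + 5I)^(k+1))).

So m_A(x) = (x + 5)^3.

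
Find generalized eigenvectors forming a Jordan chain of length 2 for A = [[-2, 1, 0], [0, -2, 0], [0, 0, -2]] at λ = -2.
We seek v_1 ∈ ker((A + 2I)^2) \ ker(A + 2I), then set v_{i+1} = (A + 2I) v_i.

One such chain is v_1 = [[-2, 1, 1]]^T, v_2 = [[1, 0, 0]]^T. Check: (A + 2I) v_2 = [[0, 0, 0]]^T = 0.

v_1 = [[-2, 1, 1]]^T, v_2 = [[1, 0, 0]]^T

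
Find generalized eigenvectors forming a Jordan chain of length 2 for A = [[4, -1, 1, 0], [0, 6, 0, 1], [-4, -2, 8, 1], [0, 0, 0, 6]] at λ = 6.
We seek v_1 ∈ ker((A - 6I)^2) \ ker(A - 6I), then set v_{i+1} = (A - 6I) v_i.

One such chain is v_1 = [[-1, 0, -1, 0]]^T, v_2 = [[1, 0, 2, 0]]^T. Check: (A - 6I) v_2 = [[0, 0, 0, 0]]^T = 0.

v_1 = [[-1, 0, -1, 0]]^T, v_2 = [[1, 0, 2, 0]]^T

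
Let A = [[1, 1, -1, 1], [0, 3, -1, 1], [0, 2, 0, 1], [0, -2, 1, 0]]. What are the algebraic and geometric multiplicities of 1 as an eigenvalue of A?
The characteristic polynomial is (x - 1)^4, so the factor x - 1 appears with exponent 4: the algebraic multiplicity is 4.

rank(A - I) = 2, so the eigenspace has dimension 4 - 2 = 2: the geometric multiplicity is 2.

Since 2 < 4, A is not diagonalizable.

algebraic multiplicity 4, geometric multiplicity 2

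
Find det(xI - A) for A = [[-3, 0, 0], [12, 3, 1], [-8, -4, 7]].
χ_A(x) = (x - 5)^2(x + 3)

xI - A = [[x + 3, 0, 0], [-12, x - 3, -1], [8, 4, x - 7]].

Expanding det(xI - A) along the first row:
det(xI - A) = + (x + 3)·det([[x - 3, -1], [4, x - 7]]) - (0)·det([[-12, -1], [8, x - 7]]) + (0)·det([[-12, x - 3], [8, 4]]).

Evaluating gives χ_A(x) = x^3 - 7x^2 - 5x + 75 = (x - 5)^2(x + 3).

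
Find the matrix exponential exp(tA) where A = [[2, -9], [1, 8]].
A has Jordan form J = [[5, 1], [0, 5]] with A = PJP^{-1}, so e^{tA} = P e^{tJ} P^{-1}.

For a Jordan block J_k(λ), e^{tJ_k(λ)} = e^{λt} · (I + tN + t^2 N^2/2! + ... + t^{k-1} N^{k-1}/(k-1)!) where N is the nilpotent superdiagonal part.

Assembling the blocks and conjugating back gives the entries of e^{tA} as shown above.

e^{tA} = [[(1 - 3*t)*e^{5*t}, -9*t*e^{5*t}], [t*e^{5*t}, (3*t + 1)*e^{5*t}]]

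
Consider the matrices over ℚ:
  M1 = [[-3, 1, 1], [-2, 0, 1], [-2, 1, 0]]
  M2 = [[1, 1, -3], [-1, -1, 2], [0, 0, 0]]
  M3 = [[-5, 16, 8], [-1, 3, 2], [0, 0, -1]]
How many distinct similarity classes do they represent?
2 classes: {M1, M3}, {M2}

Characteristic polynomials: χ_{M1} = (x + 1)^3, χ_{M2} = x^3, χ_{M3} = (x + 1)^3.

{M1, M3}: invariant factors x + 1, (x + 1)^2.

{M2}: invariant factors x^3.

Matrices are similar if and only if their invariant-factor lists agree; the partition into similarity classes is {M1, M3}, {M2}.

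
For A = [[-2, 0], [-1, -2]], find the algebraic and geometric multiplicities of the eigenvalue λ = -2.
The characteristic polynomial is (x + 2)^2, so the factor x + 2 appears with exponent 2: the algebraic multiplicity is 2.

rank(A + 2I) = 1, so the eigenspace has dimension 2 - 1 = 1: the geometric multiplicity is 1.

Since 1 < 2, A is not diagonalizable.

algebraic multiplicity 2, geometric multiplicity 1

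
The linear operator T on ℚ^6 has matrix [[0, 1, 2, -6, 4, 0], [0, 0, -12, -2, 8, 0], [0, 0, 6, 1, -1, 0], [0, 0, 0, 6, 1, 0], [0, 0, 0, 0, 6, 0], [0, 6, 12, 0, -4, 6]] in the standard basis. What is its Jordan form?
J = [[0, 1, 0, 0, 0, 0], [0, 0, 0, 0, 0, 0], [0, 0, 6, 1, 0, 0], [0, 0, 0, 6, 1, 0], [0, 0, 0, 0, 6, 0], [0, 0, 0, 0, 0, 6]]

The characteristic polynomial is det(xI - A) = x^2(x - 6)^4, so the eigenvalues are 0 (algebraic multiplicity 2), 6 (algebraic multiplicity 4).

For λ = 0: rank(A) = 5, rank(A^2) = 4. The eigenspace has dimension 6 - 5 = 1, so there is 1 Jordan block; the rank sequence gives block sizes [2].

For λ = 6: rank(A - 6I) = 4, rank((A - 6I)^2) = 3, rank((A - 6I)^3) = 2. The eigenspace has dimension 6 - 4 = 2, so there are 2 Jordan blocks; the rank sequence gives block sizes [3, 1].

Assembling the blocks gives the Jordan form J above.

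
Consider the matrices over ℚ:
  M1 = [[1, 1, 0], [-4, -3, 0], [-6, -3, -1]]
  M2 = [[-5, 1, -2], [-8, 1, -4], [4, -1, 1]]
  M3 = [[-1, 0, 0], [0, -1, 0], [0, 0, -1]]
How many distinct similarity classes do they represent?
2 classes: {M1, M2}, {M3}

Characteristic polynomials: χ_{M1} = (x + 1)^3, χ_{M2} = (x + 1)^3, χ_{M3} = (x + 1)^3.

{M1, M2}: invariant factors x + 1, (x + 1)^2.

{M3}: invariant factors x + 1, x + 1, x + 1.

Matrices are similar if and only if their invariant-factor lists agree; the partition into similarity classes is {M1, M2}, {M3}.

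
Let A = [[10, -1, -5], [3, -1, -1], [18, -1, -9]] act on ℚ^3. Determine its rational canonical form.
The invariant factors of A (the non-unit diagonal entries of the Smith normal form of xI - A over ℚ[x]) are x^3 + x + 4, each dividing the next. The characteristic polynomial is their product, x^3 + x + 4.

The rational canonical form is the block-diagonal matrix of companion matrices C(f_i):
R = [[0, 0, -4], [1, 0, -1], [0, 1, 0]].

Note the characteristic polynomial does not split into linear factors over ℚ, so A has no Jordan form over ℚ; the rational canonical form exists over any field.

R = [[0, 0, -4], [1, 0, -1], [0, 1, 0]]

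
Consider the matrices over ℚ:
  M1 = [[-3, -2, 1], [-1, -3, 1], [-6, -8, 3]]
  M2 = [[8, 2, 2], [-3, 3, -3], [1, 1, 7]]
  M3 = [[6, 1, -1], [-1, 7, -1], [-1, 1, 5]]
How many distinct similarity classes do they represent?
3 classes: {M1}, {M2}, {M3}

Characteristic polynomials: χ_{M1} = (x + 1)^3, χ_{M2} = (x - 6)^3, χ_{M3} = (x - 6)^3.

{M1}: invariant factors (x + 1)^3.

{M2}: invariant factors x - 6, (x - 6)^2.

{M3}: invariant factors (x - 6)^3.

Matrices are similar if and only if their invariant-factor lists agree; the partition into similarity classes is {M1}, {M2}, {M3}.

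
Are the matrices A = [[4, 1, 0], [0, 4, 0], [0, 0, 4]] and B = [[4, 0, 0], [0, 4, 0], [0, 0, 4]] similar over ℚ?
Both have characteristic polynomial (x - 4)^3, but the minimal polynomial of A is (x - 4)^2 while the minimal polynomial of B is x - 4. The minimal polynomial is a similarity invariant, so A and B are not similar.

No.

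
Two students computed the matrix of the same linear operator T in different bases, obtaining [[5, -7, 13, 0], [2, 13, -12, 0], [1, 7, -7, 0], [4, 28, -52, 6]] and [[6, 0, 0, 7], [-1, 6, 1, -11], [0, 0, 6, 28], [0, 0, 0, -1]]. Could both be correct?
Yes.

Two matrices over a field are similar if and only if they have the same invariant factors.

Both A and B have characteristic polynomial (x - 6)^3(x + 1) and minimal polynomial (x - 6)^2(x + 1). Computing further, both have invariant factors x - 6, (x - 6)^2(x + 1). Hence A and B are similar.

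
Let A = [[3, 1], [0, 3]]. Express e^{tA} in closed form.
e^{tA} = [[e^{3*t}, t*e^{3*t}], [0, e^{3*t}]]

A has Jordan form J = [[3, 1], [0, 3]] with A = PJP^{-1}, so e^{tA} = P e^{tJ} P^{-1}.

For a Jordan block J_k(λ), e^{tJ_k(λ)} = e^{λt} · (I + tN + t^2 N^2/2! + ... + t^{k-1} N^{k-1}/(k-1)!) where N is the nilpotent superdiagonal part.

Assembling the blocks and conjugating back gives the entries of e^{tA} as shown above.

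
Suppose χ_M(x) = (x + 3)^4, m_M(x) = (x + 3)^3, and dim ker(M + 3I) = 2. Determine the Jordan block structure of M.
λ = -3: algebraic multiplicity 4 (exponent in χ_M), largest block size 3 (exponent in m_M), 2 blocks (geometric multiplicity). These force block sizes [3, 1].

Jordan blocks: (-3, 3), (-3, 1)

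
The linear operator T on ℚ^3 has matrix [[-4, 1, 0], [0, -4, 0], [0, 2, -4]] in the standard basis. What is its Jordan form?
The characteristic polynomial is det(xI - A) = (x + 4)^3, so the eigenvalues are -4 (algebraic multiplicity 3).

For λ = -4: rank(A + 4I) = 1, rank((A + 4I)^2) = 0. The eigenspace has dimension 3 - 1 = 2, so there are 2 Jordan blocks; the rank sequence gives block sizes [2, 1].

Assembling the blocks gives the Jordan form J above.

J = [[-4, 1, 0], [0, -4, 0], [0, 0, -4]]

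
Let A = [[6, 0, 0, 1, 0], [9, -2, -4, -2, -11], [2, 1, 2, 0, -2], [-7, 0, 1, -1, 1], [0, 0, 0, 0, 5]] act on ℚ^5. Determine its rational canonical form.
The invariant factors of A (the non-unit diagonal entries of the Smith normal form of xI - A over ℚ[x]) are x - 5, (x - 5)(x^3 + x + 5), each dividing the next. The characteristic polynomial is their product, (x - 5)^2(x^3 + x + 5).

The rational canonical form is the block-diagonal matrix of companion matrices C(f_i):
R = [[5, 0, 0, 0, 0], [0, 0, 0, 0, 25], [0, 1, 0, 0, 0], [0, 0, 1, 0, -1], [0, 0, 0, 1, 5]].

Note the characteristic polynomial does not split into linear factors over ℚ, so A has no Jordan form over ℚ; the rational canonical form exists over any field.

R = [[5, 0, 0, 0, 0], [0, 0, 0, 0, 25], [0, 1, 0, 0, 0], [0, 0, 1, 0, -1], [0, 0, 0, 1, 5]]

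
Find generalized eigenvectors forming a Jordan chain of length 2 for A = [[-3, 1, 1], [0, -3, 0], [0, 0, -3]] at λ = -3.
We seek v_1 ∈ ker((A + 3I)^2) \ ker(A + 3I), then set v_{i+1} = (A + 3I) v_i.

One such chain is v_1 = [[2, 1, 0]]^T, v_2 = [[1, 0, 0]]^T. Check: (A + 3I) v_2 = [[0, 0, 0]]^T = 0.

v_1 = [[2, 1, 0]]^T, v_2 = [[1, 0, 0]]^T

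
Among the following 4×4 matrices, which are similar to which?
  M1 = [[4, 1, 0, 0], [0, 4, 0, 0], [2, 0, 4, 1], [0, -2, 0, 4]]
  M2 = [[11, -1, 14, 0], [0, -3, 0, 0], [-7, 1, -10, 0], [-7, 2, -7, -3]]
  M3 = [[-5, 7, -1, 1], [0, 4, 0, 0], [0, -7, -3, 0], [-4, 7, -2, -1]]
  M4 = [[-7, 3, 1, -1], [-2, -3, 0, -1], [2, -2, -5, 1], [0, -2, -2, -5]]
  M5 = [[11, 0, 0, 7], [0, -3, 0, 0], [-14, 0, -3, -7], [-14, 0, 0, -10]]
Characteristic polynomials: χ_{M1} = (x - 4)^4, χ_{M2} = (x - 4)(x + 3)^3, χ_{M3} = (x - 4)(x + 3)^3, χ_{M4} = (x + 5)^4, χ_{M5} = (x - 4)(x + 3)^3.

{M1}: invariant factors (x - 4)^2, (x - 4)^2.

{M2, M3}: invariant factors x + 3, (x - 4)(x + 3)^2.

{M4}: invariant factors (x + 5)^2, (x + 5)^2.

{M5}: invariant factors x + 3, x + 3, (x - 4)(x + 3).

Matrices are similar if and only if their invariant-factor lists agree; the partition into similarity classes is {M1}, {M2, M3}, {M4}, {M5}.

4 classes: {M1}, {M2, M3}, {M4}, {M5}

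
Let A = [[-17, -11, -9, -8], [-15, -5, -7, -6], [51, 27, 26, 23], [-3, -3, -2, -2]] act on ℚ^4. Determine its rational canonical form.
R = [[0, 0, 0, 0], [1, 0, 0, 0], [0, 1, 0, 8], [0, 0, 1, 2]]

The invariant factors of A (the non-unit diagonal entries of the Smith normal form of xI - A over ℚ[x]) are x^2(x - 4)(x + 2), each dividing the next. The characteristic polynomial is their product, x^2(x - 4)(x + 2).

The rational canonical form is the block-diagonal matrix of companion matrices C(f_i):
R = [[0, 0, 0, 0], [1, 0, 0, 0], [0, 1, 0, 8], [0, 0, 1, 2]].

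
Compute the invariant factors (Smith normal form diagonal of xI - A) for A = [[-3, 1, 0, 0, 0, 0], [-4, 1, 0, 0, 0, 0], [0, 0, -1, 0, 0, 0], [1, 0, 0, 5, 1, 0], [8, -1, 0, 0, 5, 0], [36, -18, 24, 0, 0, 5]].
The Jordan structure of A has elementary divisors (x + 1)^2, (x + 1), (x - 5)^2, (x - 5). Arranging the block sizes at each eigenvalue in decreasing order and taking row products gives the invariant factors.

Invariant factors (smallest first, each dividing the next): (x - 5)(x + 1), (x - 5)^2(x + 1)^2.

Check: the last factor (x - 5)^2(x + 1)^2 is the minimal polynomial, and the product (x - 5)^3(x + 1)^3 is the characteristic polynomial.

(x - 5)(x + 1), (x - 5)^2(x + 1)^2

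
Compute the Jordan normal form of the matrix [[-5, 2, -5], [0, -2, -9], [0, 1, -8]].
J = [[-5, 1, 0], [0, -5, 1], [0, 0, -5]]

The characteristic polynomial is det(xI - A) = (x + 5)^3, so the eigenvalues are -5 (algebraic multiplicity 3).

For λ = -5: rank(A + 5I) = 2, rank((A + 5I)^2) = 1, rank((A + 5I)^3) = 0. The eigenspace has dimension 3 - 2 = 1, so there is 1 Jordan block; the rank sequence gives block sizes [3].

Assembling the blocks gives the Jordan form J above.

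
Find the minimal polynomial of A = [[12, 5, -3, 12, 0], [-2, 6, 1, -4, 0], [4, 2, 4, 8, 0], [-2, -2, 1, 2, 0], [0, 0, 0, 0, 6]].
The characteristic polynomial factors as (x - 6)^5. The minimal polynomial is ∏(x - λ)^{k_λ} where k_λ is the size of the largest Jordan block at λ.

For λ = 6: rank(A - 6I) = 2, and the largest Jordan block has size 3 (the smallest k with rank((A - 6I)^k) = rank((A - 6I)^(k+1))).

So m_A(x) = (x - 6)^3.

m_A(x) = (x - 6)^3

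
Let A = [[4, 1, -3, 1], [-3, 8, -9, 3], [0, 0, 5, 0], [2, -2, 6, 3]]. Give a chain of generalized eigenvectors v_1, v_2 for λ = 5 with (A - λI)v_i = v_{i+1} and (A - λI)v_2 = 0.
We seek v_1 ∈ ker((A - 5I)^2) \ ker(A - 5I), then set v_{i+1} = (A - 5I) v_i.

One such chain is v_1 = [[0, 1, 0, 0]]^T, v_2 = [[1, 3, 0, -2]]^T. Check: (A - 5I) v_2 = [[0, 0, 0, 0]]^T = 0.

v_1 = [[0, 1, 0, 0]]^T, v_2 = [[1, 3, 0, -2]]^T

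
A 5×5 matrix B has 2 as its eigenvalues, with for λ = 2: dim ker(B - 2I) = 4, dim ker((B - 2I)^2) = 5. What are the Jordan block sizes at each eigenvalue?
λ = 2: successive nullity increments [4, 1] count blocks of size ≥ k; block sizes are [2, 1, 1, 1].

Jordan blocks: (2, 2), (2, 1), (2, 1), (2, 1)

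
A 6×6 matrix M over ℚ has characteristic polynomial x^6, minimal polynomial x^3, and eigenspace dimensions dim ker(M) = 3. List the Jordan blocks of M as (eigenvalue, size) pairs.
λ = 0: algebraic multiplicity 6 (exponent in χ_M), largest block size 3 (exponent in m_M), 3 blocks (geometric multiplicity). These force block sizes [3, 2, 1].

Jordan blocks: (0, 3), (0, 2), (0, 1)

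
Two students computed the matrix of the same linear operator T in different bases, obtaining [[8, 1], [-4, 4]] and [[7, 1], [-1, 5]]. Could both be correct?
Yes.

Two matrices over a field are similar if and only if they have the same invariant factors.

Both A and B have characteristic polynomial (x - 6)^2 and minimal polynomial (x - 6)^2. Computing further, both have invariant factors (x - 6)^2. Hence A and B are similar.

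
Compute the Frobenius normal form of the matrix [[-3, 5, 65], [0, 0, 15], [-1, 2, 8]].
The invariant factors of A (the non-unit diagonal entries of the Smith normal form of xI - A over ℚ[x]) are (x - 3)(x^2 - 2x + 5), each dividing the next. The characteristic polynomial is their product, (x - 3)(x^2 - 2x + 5).

The rational canonical form is the block-diagonal matrix of companion matrices C(f_i):
R = [[0, 0, 15], [1, 0, -11], [0, 1, 5]].

Note the characteristic polynomial does not split into linear factors over ℚ, so A has no Jordan form over ℚ; the rational canonical form exists over any field.

R = [[0, 0, 15], [1, 0, -11], [0, 1, 5]]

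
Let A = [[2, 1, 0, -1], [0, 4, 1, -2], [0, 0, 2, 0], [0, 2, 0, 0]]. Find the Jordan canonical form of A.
J = [[2, 1, 0, 0], [0, 2, 1, 0], [0, 0, 2, 0], [0, 0, 0, 2]]

The characteristic polynomial is det(xI - A) = (x - 2)^4, so the eigenvalues are 2 (algebraic multiplicity 4).

For λ = 2: rank(A - 2I) = 2, rank((A - 2I)^2) = 1, rank((A - 2I)^3) = 0. The eigenspace has dimension 4 - 2 = 2, so there are 2 Jordan blocks; the rank sequence gives block sizes [3, 1].

Assembling the blocks gives the Jordan form J above.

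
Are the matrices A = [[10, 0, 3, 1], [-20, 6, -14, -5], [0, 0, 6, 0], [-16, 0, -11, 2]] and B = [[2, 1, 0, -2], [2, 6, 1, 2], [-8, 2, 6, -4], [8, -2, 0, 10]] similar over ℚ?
Yes.

Two matrices over a field are similar if and only if they have the same invariant factors.

Both A and B have characteristic polynomial (x - 6)^4 and minimal polynomial (x - 6)^3. Computing further, both have invariant factors x - 6, (x - 6)^3. Hence A and B are similar.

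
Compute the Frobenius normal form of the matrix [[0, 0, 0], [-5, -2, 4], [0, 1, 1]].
The invariant factors of A (the non-unit diagonal entries of the Smith normal form of xI - A over ℚ[x]) are x(x - 2)(x + 3), each dividing the next. The characteristic polynomial is their product, x(x - 2)(x + 3).

The rational canonical form is the block-diagonal matrix of companion matrices C(f_i):
R = [[0, 0, 0], [1, 0, 6], [0, 1, -1]].

R = [[0, 0, 0], [1, 0, 6], [0, 1, -1]]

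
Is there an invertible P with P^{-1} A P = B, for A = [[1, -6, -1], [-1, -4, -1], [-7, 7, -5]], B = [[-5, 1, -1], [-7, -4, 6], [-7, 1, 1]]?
Yes.

Two matrices over a field are similar if and only if they have the same invariant factors.

Both A and B have characteristic polynomial (x - 2)(x + 5)^2 and minimal polynomial (x - 2)(x + 5)^2. Computing further, both have invariant factors (x - 2)(x + 5)^2. Hence A and B are similar.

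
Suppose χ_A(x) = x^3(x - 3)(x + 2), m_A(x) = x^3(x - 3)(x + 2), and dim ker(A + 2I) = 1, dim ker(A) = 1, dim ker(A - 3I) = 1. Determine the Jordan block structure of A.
λ = -2: algebraic multiplicity 1 (exponent in χ_A), largest block size 1 (exponent in m_A), 1 block (geometric multiplicity). This forces block sizes [1].
λ = 0: algebraic multiplicity 3 (exponent in χ_A), largest block size 3 (exponent in m_A), 1 block (geometric multiplicity). This forces block sizes [3].
λ = 3: algebraic multiplicity 1 (exponent in χ_A), largest block size 1 (exponent in m_A), 1 block (geometric multiplicity). This forces block sizes [1].

Jordan blocks: (-2, 1), (0, 3), (3, 1)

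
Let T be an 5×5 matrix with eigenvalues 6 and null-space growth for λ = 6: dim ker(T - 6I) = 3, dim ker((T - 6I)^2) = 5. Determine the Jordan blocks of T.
Jordan blocks: (6, 2), (6, 2), (6, 1)

λ = 6: successive nullity increments [3, 2] count blocks of size ≥ k; block sizes are [2, 2, 1].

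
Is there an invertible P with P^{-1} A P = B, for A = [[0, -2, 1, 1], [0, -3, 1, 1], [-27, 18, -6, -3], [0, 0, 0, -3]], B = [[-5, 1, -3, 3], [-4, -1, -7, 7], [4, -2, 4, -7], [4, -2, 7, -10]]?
Yes.

Two matrices over a field are similar if and only if they have the same invariant factors.

Both A and B have characteristic polynomial (x + 3)^4 and minimal polynomial (x + 3)^3. Computing further, both have invariant factors x + 3, (x + 3)^3. Hence A and B are similar.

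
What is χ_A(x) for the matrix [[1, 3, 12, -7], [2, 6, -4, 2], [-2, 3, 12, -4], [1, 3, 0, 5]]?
xI - A = [[x - 1, -3, -12, 7], [-2, x - 6, 4, -2], [2, -3, x - 12, 4], [-1, -3, 0, x - 5]].

Expanding det(xI - A) along the first row:
det(xI - A) = + (x - 1)·det([[x - 6, 4, -2], [-3, x - 12, 4], [-3, 0, x - 5]]) - (-3)·det([[-2, 4, -2], [2, x - 12, 4], [-1, 0, x - 5]]) + (-12)·det([[-2, x - 6, -2], [2, -3, 4], [-1, -3, x - 5]]) - (7)·det([[-2, x - 6, 4], [2, -3, x - 12], [-1, -3, 0]]).

Evaluating gives χ_A(x) = x^4 - 24x^3 + 216x^2 - 864x + 1296 = (x - 6)^4.

χ_A(x) = (x - 6)^4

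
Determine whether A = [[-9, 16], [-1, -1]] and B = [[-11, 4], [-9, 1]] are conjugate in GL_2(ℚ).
Two matrices over a field are similar if and only if they have the same invariant factors.

Both A and B have characteristic polynomial (x + 5)^2 and minimal polynomial (x + 5)^2. Computing further, both have invariant factors (x + 5)^2. Hence A and B are similar.

Yes.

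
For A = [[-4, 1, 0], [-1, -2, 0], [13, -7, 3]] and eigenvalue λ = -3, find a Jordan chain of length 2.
We seek v_1 ∈ ker((A + 3I)^2) \ ker(A + 3I), then set v_{i+1} = (A + 3I) v_i.

One such chain is v_1 = [[2, 1, -3]]^T, v_2 = [[-1, -1, 1]]^T. Check: (A + 3I) v_2 = [[0, 0, 0]]^T = 0.

v_1 = [[2, 1, -3]]^T, v_2 = [[-1, -1, 1]]^T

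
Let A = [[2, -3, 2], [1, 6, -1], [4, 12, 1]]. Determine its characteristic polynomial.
xI - A = [[x - 2, 3, -2], [-1, x - 6, 1], [-4, -12, x - 1]].

Expanding det(xI - A) along the first row:
det(xI - A) = + (x - 2)·det([[x - 6, 1], [-12, x - 1]]) - (3)·det([[-1, 1], [-4, x - 1]]) + (-2)·det([[-1, x - 6], [-4, -12]]).

Evaluating gives χ_A(x) = x^3 - 9x^2 + 27x - 27 = (x - 3)^3.

χ_A(x) = (x - 3)^3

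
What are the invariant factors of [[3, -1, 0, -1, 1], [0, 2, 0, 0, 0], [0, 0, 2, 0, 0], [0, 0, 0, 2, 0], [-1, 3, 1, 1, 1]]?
The Jordan structure of A has elementary divisors (x - 2)^3, (x - 2), (x - 2). Arranging the block sizes at each eigenvalue in decreasing order and taking row products gives the invariant factors.

Invariant factors (smallest first, each dividing the next): x - 2, x - 2, (x - 2)^3.

Check: the last factor (x - 2)^3 is the minimal polynomial, and the product (x - 2)^5 is the characteristic polynomial.

x - 2, x - 2, (x - 2)^3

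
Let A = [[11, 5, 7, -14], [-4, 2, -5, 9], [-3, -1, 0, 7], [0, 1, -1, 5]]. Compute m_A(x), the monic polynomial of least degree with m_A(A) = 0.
m_A(x) = (x - 5)^2(x - 4)^2

The characteristic polynomial factors as (x - 5)^2(x - 4)^2. The minimal polynomial is ∏(x - λ)^{k_λ} where k_λ is the size of the largest Jordan block at λ.

For λ = 4: rank(A - 4I) = 3, and the largest Jordan block has size 2 (the smallest k with rank((A - 4I)^k) = rank((A - 4I)^(k+1))).
For λ = 5: rank(A - 5I) = 3, and the largest Jordan block has size 2 (the smallest k with rank((A - 5I)^k) = rank((A - 5I)^(k+1))).

So m_A(x) = (x - 5)^2(x - 4)^2.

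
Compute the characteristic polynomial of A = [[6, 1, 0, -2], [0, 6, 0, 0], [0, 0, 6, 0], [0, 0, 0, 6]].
χ_A(x) = (x - 6)^4

xI - A = [[x - 6, -1, 0, 2], [0, x - 6, 0, 0], [0, 0, x - 6, 0], [0, 0, 0, x - 6]].

Expanding det(xI - A) along the first row:
det(xI - A) = + (x - 6)·det([[x - 6, 0, 0], [0, x - 6, 0], [0, 0, x - 6]]) - (-1)·det([[0, 0, 0], [0, x - 6, 0], [0, 0, x - 6]]) + (0)·det([[0, x - 6, 0], [0, 0, 0], [0, 0, x - 6]]) - (2)·det([[0, x - 6, 0], [0, 0, x - 6], [0, 0, 0]]).

Evaluating gives χ_A(x) = x^4 - 24x^3 + 216x^2 - 864x + 1296 = (x - 6)^4.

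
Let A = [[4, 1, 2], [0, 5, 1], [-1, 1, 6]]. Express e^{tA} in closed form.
A has Jordan form J = [[5, 1, 0], [0, 5, 1], [0, 0, 5]] with A = PJP^{-1}, so e^{tA} = P e^{tJ} P^{-1}.

For a Jordan block J_k(λ), e^{tJ_k(λ)} = e^{λt} · (I + tN + t^2 N^2/2! + ... + t^{k-1} N^{k-1}/(k-1)!) where N is the nilpotent superdiagonal part.

Assembling the blocks and conjugating back gives the entries of e^{tA} as shown above.

e^{tA} = [[(-t^2/2 - t + 1)*e^{5*t}, t*(t + 2)*e^{5*t}/2, t*(t + 4)*e^{5*t}/2], [-t^2*e^{5*t}/2, (t^2 + 2)*e^{5*t}/2, t*(t + 2)*e^{5*t}/2], [-t*e^{5*t}, t*e^{5*t}, (t + 1)*e^{5*t}]]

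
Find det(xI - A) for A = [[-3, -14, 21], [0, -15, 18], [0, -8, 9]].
xI - A = [[x + 3, 14, -21], [0, x + 15, -18], [0, 8, x - 9]].

Expanding det(xI - A) along the first row:
det(xI - A) = + (x + 3)·det([[x + 15, -18], [8, x - 9]]) - (14)·det([[0, -18], [0, x - 9]]) + (-21)·det([[0, x + 15], [0, 8]]).

Evaluating gives χ_A(x) = x^3 + 9x^2 + 27x + 27 = (x + 3)^3.

χ_A(x) = (x + 3)^3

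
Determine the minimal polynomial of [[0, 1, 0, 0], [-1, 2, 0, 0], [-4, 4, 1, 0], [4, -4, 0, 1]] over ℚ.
m_A(x) = (x - 1)^2

The characteristic polynomial factors as (x - 1)^4. The minimal polynomial is ∏(x - λ)^{k_λ} where k_λ is the size of the largest Jordan block at λ.

For λ = 1: rank(A - I) = 1, and the largest Jordan block has size 2 (the smallest k with rank((A - I)^k) = rank((A - I)^(k+1))).

So m_A(x) = (x - 1)^2.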